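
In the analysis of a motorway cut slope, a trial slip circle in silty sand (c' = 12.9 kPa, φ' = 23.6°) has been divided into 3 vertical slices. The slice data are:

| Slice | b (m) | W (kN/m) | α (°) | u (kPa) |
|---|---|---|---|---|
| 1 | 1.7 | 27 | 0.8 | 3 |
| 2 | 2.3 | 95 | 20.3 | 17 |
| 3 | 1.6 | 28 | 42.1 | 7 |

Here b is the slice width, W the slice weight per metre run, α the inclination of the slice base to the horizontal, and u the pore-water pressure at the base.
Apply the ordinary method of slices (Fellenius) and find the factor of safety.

Ordinary method of slices: FS = Σ[c'·Δl_i + (W_i cosα_i − u_i·Δl_i)·tanφ'] / Σ W_i sinα_i, with Δl_i = b_i / cosα_i.
Slice 1: Δl = 1.7/cos0.8° = 1.700 m; N'_1 = 27·cos0.8° − 3·1.700 = 21.9; c'Δl = 21.93; W sinα = 0.4
Slice 2: Δl = 2.3/cos20.3° = 2.452 m; N'_2 = 95·cos20.3° − 17·2.452 = 47.4; c'Δl = 31.63; W sinα = 33.0
Slice 3: Δl = 1.6/cos42.1° = 2.156 m; N'_3 = 28·cos42.1° − 7·2.156 = 5.7; c'Δl = 27.82; W sinα = 18.8
Σc'Δl = 81.4 kN/m; ΣN' = 75.0 kN/m; ΣW sinα = 52.1 kN/m
Resisting = 81.4 + 75.0·tan23.6° = 81.4 + 32.8 = 114.1 kN/m
FS = 114.1 / 52.1 = 2.191

FS = 2.19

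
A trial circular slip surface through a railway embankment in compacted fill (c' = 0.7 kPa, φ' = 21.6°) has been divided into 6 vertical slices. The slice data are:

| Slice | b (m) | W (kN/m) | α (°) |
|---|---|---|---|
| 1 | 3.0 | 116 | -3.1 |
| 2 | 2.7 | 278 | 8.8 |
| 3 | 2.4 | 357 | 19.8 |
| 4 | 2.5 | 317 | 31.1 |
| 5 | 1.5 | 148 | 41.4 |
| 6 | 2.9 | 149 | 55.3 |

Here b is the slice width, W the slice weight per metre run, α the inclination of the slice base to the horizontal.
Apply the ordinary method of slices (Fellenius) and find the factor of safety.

FS = 0.90

Ordinary method of slices: FS = Σ[c'·Δl_i + (W_i cosα_i)·tanφ'] / Σ W_i sinα_i, with Δl_i = b_i / cosα_i.
Slice 1: Δl = 3.0/cos(-3.1°) = 3.004 m; N'_1 = 116·cos(-3.1°) = 115.8; c'Δl = 2.10; W sinα = -6.3
Slice 2: Δl = 2.7/cos8.8° = 2.732 m; N'_2 = 278·cos8.8° = 274.7; c'Δl = 1.91; W sinα = 42.5
Slice 3: Δl = 2.4/cos19.8° = 2.551 m; N'_3 = 357·cos19.8° = 335.9; c'Δl = 1.79; W sinα = 120.9
Slice 4: Δl = 2.5/cos31.1° = 2.920 m; N'_4 = 317·cos31.1° = 271.4; c'Δl = 2.04; W sinα = 163.7
Slice 5: Δl = 1.5/cos41.4° = 2.000 m; N'_5 = 148·cos41.4° = 111.0; c'Δl = 1.40; W sinα = 97.9
Slice 6: Δl = 2.9/cos55.3° = 5.094 m; N'_6 = 149·cos55.3° = 84.8; c'Δl = 3.57; W sinα = 122.5
Σc'Δl = 12.8 kN/m; ΣN' = 1193.7 kN/m; ΣW sinα = 541.3 kN/m
Resisting = 12.8 + 1193.7·tan21.6° = 12.8 + 472.6 = 485.4 kN/m
FS = 485.4 / 541.3 = 0.897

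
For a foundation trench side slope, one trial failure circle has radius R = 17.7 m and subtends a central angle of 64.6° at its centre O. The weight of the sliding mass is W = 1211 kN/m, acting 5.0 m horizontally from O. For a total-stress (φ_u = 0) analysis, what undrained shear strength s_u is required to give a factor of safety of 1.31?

s_u = 22.5 kPa

FS = s_u·L_a·R / (W·d), so s_u = FS·W·d / (L_a·R).
Arc length L_a = R·θ = 17.7·(64.6°·π/180) = 17.7·1.1275 = 19.96 m
s_u = 1.31·1211·5.0 / (19.96·17.7) = 7932.1 / 353.23 = 22.46 kPa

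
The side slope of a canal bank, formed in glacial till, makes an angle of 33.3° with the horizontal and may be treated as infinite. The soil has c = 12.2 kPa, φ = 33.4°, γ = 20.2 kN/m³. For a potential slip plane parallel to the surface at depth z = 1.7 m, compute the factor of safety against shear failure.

FS = 1.78

For an infinite slope with a slip plane parallel to the surface (no pore pressure): FS = [c + γz cos²β tanφ] / [γz sinβ cosβ].
γz = 20.2·1.7 = 34.34 kN/m²
Numerator = 12.2 + 34.34·cos²33.3°·tan33.4° = 12.2 + 34.34·0.6986·0.6594 = 28.018 kPa
Denominator = 34.34·sin33.3°·cos33.3° = 34.34·0.5490·0.8358 = 15.758 kPa
FS = 28.018 / 15.758 = 1.778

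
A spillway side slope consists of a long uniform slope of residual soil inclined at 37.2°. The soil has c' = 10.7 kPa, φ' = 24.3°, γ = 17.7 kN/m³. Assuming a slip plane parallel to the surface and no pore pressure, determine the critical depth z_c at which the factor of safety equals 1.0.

z_c = 3.10 m

Setting FS = 1.00 in FS = [c' + γz cos²β tanφ'] / [γz sinβ cosβ] and solving for z:
z = c' / [γ cosβ (FS·sinβ − cosβ·tanφ')]
  = 10.7 / [17.7·cos37.2°·(1.00·sin37.2° − cos37.2°·tan24.3°)]
  = 10.7 / [17.7·0.7965·(1.00·0.6046 − 0.7965·0.4515)]
  = 10.7 / 3.4535 = 3.098 m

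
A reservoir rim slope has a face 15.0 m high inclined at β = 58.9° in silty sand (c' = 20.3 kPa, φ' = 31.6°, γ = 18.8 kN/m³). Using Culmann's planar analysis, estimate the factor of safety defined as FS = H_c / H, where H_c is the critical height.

H_c = (4c'/γ) · sinβ cosφ' / [1 − cos(β − φ')]
    = (4·20.3/18.8) · sin58.9°·cos31.6° / [1 − cos27.3°]
    = 4.319 · 0.7293 / 0.1114 = 28.28 m
FS = H_c / H = 28.28 / 15.0 = 1.885

FS = 1.89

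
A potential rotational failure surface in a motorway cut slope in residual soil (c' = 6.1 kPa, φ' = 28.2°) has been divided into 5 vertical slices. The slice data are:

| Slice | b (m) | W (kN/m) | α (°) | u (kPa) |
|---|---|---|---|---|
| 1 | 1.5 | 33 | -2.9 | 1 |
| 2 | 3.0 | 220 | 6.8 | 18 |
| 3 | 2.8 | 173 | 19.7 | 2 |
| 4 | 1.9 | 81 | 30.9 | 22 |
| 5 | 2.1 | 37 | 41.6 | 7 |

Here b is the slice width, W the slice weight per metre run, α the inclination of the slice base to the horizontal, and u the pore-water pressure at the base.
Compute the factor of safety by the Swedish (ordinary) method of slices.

FS = 1.89

Ordinary method of slices: FS = Σ[c'·Δl_i + (W_i cosα_i − u_i·Δl_i)·tanφ'] / Σ W_i sinα_i, with Δl_i = b_i / cosα_i.
Slice 1: Δl = 1.5/cos(-2.9°) = 1.502 m; N'_1 = 33·cos(-2.9°) − 1·1.502 = 31.5; c'Δl = 9.16; W sinα = -1.7
Slice 2: Δl = 3.0/cos6.8° = 3.021 m; N'_2 = 220·cos6.8° − 18·3.021 = 164.1; c'Δl = 18.43; W sinα = 26.0
Slice 3: Δl = 2.8/cos19.7° = 2.974 m; N'_3 = 173·cos19.7° − 2·2.974 = 156.9; c'Δl = 18.14; W sinα = 58.3
Slice 4: Δl = 1.9/cos30.9° = 2.214 m; N'_4 = 81·cos30.9° − 22·2.214 = 20.8; c'Δl = 13.51; W sinα = 41.6
Slice 5: Δl = 2.1/cos41.6° = 2.808 m; N'_5 = 37·cos41.6° − 7·2.808 = 8.0; c'Δl = 17.13; W sinα = 24.6
Σc'Δl = 76.4 kN/m; ΣN' = 381.3 kN/m; ΣW sinα = 148.9 kN/m
Resisting = 76.4 + 381.3·tan28.2° = 76.4 + 204.4 = 280.8 kN/m
FS = 280.8 / 148.9 = 1.886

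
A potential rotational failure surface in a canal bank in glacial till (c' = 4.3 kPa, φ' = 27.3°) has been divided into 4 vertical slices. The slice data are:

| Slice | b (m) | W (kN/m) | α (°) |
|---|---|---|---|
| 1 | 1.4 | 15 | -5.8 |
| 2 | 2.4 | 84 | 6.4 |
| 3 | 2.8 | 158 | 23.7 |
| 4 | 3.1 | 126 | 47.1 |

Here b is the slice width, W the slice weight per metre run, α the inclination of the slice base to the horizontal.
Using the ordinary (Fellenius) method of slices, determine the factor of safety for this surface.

FS = 1.34

Ordinary method of slices: FS = Σ[c'·Δl_i + (W_i cosα_i)·tanφ'] / Σ W_i sinα_i, with Δl_i = b_i / cosα_i.
Slice 1: Δl = 1.4/cos(-5.8°) = 1.407 m; N'_1 = 15·cos(-5.8°) = 14.9; c'Δl = 6.05; W sinα = -1.5
Slice 2: Δl = 2.4/cos6.4° = 2.415 m; N'_2 = 84·cos6.4° = 83.5; c'Δl = 10.38; W sinα = 9.4
Slice 3: Δl = 2.8/cos23.7° = 3.058 m; N'_3 = 158·cos23.7° = 144.7; c'Δl = 13.15; W sinα = 63.5
Slice 4: Δl = 3.1/cos47.1° = 4.554 m; N'_4 = 126·cos47.1° = 85.8; c'Δl = 19.58; W sinα = 92.3
Σc'Δl = 49.2 kN/m; ΣN' = 328.8 kN/m; ΣW sinα = 163.7 kN/m
Resisting = 49.2 + 328.8·tan27.3° = 49.2 + 169.7 = 218.9 kN/m
FS = 218.9 / 163.7 = 1.338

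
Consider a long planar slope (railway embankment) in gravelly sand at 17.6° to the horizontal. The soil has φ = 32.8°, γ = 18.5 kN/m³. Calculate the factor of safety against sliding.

For a dry cohesionless infinite slope the factor of safety is FS = tanφ / tanβ.
FS = tan32.8° / tan17.6° = 0.6445 / 0.3172 = 2.032

FS = 2.03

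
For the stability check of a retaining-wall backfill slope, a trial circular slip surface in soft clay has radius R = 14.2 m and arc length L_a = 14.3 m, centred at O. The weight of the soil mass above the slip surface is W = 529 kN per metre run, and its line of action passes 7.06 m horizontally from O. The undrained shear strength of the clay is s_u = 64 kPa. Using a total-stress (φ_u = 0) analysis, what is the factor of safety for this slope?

Taking moments about the centre O, the resisting moment is provided by the undrained shear strength acting along the arc:
M_R = s_u·L_a·R = 64·14.30·14.2 = 12995.8 kN·m/m
M_D = W·d = 529·7.06 = 3734.7 kN·m/m
FS = M_R / M_D = 12995.8 / 3734.7 = 3.480

FS = 3.48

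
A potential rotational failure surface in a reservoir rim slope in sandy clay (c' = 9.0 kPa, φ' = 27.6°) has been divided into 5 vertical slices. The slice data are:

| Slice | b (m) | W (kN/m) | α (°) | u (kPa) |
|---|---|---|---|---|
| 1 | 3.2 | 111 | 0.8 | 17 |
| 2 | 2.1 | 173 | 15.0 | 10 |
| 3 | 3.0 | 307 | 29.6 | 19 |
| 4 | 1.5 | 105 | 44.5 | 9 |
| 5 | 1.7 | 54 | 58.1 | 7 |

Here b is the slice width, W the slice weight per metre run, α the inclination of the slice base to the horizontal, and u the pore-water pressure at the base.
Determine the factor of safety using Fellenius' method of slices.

Ordinary method of slices: FS = Σ[c'·Δl_i + (W_i cosα_i − u_i·Δl_i)·tanφ'] / Σ W_i sinα_i, with Δl_i = b_i / cosα_i.
Slice 1: Δl = 3.2/cos0.8° = 3.200 m; N'_1 = 111·cos0.8° − 17·3.200 = 56.6; c'Δl = 28.80; W sinα = 1.5
Slice 2: Δl = 2.1/cos15.0° = 2.174 m; N'_2 = 173·cos15.0° − 10·2.174 = 145.4; c'Δl = 19.57; W sinα = 44.8
Slice 3: Δl = 3.0/cos29.6° = 3.450 m; N'_3 = 307·cos29.6° − 19·3.450 = 201.4; c'Δl = 31.05; W sinα = 151.6
Slice 4: Δl = 1.5/cos44.5° = 2.103 m; N'_4 = 105·cos44.5° − 9·2.103 = 56.0; c'Δl = 18.93; W sinα = 73.6
Slice 5: Δl = 1.7/cos58.1° = 3.217 m; N'_5 = 54·cos58.1° − 7·3.217 = 6.0; c'Δl = 28.95; W sinα = 45.8
Σc'Δl = 127.3 kN/m; ΣN' = 465.3 kN/m; ΣW sinα = 317.4 kN/m
Resisting = 127.3 + 465.3·tan27.6° = 127.3 + 243.3 = 370.6 kN/m
FS = 370.6 / 317.4 = 1.167

FS = 1.17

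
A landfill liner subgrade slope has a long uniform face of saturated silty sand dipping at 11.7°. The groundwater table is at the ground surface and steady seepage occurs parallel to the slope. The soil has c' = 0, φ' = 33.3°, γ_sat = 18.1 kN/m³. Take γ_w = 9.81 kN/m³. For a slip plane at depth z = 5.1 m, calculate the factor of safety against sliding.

With seepage parallel to the slope and the water table at the surface, the effective normal stress on the slip plane uses the buoyant unit weight γ' = γ_sat − γ_w while the driving shear stress uses γ_sat:
FS = [c' + γ' z cos²β tanφ'] / [γ_sat z sinβ cosβ]
(For c' = 0 this reduces to FS = (γ'/γ_sat)·tanφ'/tanβ.)
γ' = 18.1 − 9.81 = 8.29 kN/m³
Numerator = 0.0 + 8.29·5.1·cos²11.7°·tan33.3° = 0.0 + 8.29·5.1·0.9589·0.6569 = 26.630 kPa
Denominator = 18.1·5.1·sin11.7°·cos11.7° = 18.1·5.1·0.2028·0.9792 = 18.330 kPa
FS = 26.630 / 18.330 = 1.453

FS = 1.45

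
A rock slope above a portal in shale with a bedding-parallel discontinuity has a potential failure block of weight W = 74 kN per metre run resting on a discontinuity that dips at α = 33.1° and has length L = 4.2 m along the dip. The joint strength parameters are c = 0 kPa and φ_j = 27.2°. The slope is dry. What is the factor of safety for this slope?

FS = 0.79

Resolving the block weight along and normal to the plane and applying the Mohr–Coulomb strength on the joint:
N' = W cosα = 74·cos33.1° = 62.0 kN/m
Driving force T = W sinα = 74·sin33.1° = 40.4 kN/m
Resisting force R = c·L + N'·tanφ_j = 0·4.2 + 62.0·tan27.2° = 0.0 + 31.9 = 31.9 kN/m
FS = R / T = 31.9 / 40.4 = 0.788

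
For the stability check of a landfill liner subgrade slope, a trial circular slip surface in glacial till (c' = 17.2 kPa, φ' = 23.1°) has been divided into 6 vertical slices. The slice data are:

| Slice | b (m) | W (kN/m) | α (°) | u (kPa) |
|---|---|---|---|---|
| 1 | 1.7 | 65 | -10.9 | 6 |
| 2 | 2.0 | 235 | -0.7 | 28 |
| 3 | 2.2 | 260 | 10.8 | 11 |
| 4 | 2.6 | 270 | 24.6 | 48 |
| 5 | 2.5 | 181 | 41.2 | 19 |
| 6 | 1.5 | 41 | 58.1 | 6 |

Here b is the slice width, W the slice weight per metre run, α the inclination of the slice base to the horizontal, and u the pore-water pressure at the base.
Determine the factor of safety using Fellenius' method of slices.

Ordinary method of slices: FS = Σ[c'·Δl_i + (W_i cosα_i − u_i·Δl_i)·tanφ'] / Σ W_i sinα_i, with Δl_i = b_i / cosα_i.
Slice 1: Δl = 1.7/cos(-10.9°) = 1.731 m; N'_1 = 65·cos(-10.9°) − 6·1.731 = 53.4; c'Δl = 29.78; W sinα = -12.3
Slice 2: Δl = 2.0/cos(-0.7°) = 2.000 m; N'_2 = 235·cos(-0.7°) − 28·2.000 = 179.0; c'Δl = 34.40; W sinα = -2.9
Slice 3: Δl = 2.2/cos10.8° = 2.240 m; N'_3 = 260·cos10.8° − 11·2.240 = 230.8; c'Δl = 38.52; W sinα = 48.7
Slice 4: Δl = 2.6/cos24.6° = 2.860 m; N'_4 = 270·cos24.6° − 48·2.860 = 108.2; c'Δl = 49.18; W sinα = 112.4
Slice 5: Δl = 2.5/cos41.2° = 3.323 m; N'_5 = 181·cos41.2° − 19·3.323 = 73.1; c'Δl = 57.15; W sinα = 119.2
Slice 6: Δl = 1.5/cos58.1° = 2.839 m; N'_6 = 41·cos58.1° − 6·2.839 = 4.6; c'Δl = 48.82; W sinα = 34.8
Σc'Δl = 257.9 kN/m; ΣN' = 649.1 kN/m; ΣW sinα = 300.0 kN/m
Resisting = 257.9 + 649.1·tan23.1° = 257.9 + 276.9 = 534.7 kN/m
FS = 534.7 / 300.0 = 1.783

FS = 1.78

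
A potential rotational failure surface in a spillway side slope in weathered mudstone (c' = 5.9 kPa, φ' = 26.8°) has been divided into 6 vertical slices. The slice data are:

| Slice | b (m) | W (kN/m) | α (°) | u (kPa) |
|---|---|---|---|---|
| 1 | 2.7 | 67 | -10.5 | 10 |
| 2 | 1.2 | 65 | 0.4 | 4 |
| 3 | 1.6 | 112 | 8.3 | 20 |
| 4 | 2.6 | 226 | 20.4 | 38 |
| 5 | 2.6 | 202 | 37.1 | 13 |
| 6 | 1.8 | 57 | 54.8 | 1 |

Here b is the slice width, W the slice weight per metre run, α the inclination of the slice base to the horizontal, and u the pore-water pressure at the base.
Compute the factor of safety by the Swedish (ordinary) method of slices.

FS = 1.21

Ordinary method of slices: FS = Σ[c'·Δl_i + (W_i cosα_i − u_i·Δl_i)·tanφ'] / Σ W_i sinα_i, with Δl_i = b_i / cosα_i.
Slice 1: Δl = 2.7/cos(-10.5°) = 2.746 m; N'_1 = 67·cos(-10.5°) − 10·2.746 = 38.4; c'Δl = 16.20; W sinα = -12.2
Slice 2: Δl = 1.2/cos0.4° = 1.200 m; N'_2 = 65·cos0.4° − 4·1.200 = 60.2; c'Δl = 7.08; W sinα = 0.5
Slice 3: Δl = 1.6/cos8.3° = 1.617 m; N'_3 = 112·cos8.3° − 20·1.617 = 78.5; c'Δl = 9.54; W sinα = 16.2
Slice 4: Δl = 2.6/cos20.4° = 2.774 m; N'_4 = 226·cos20.4° − 38·2.774 = 106.4; c'Δl = 16.37; W sinα = 78.8
Slice 5: Δl = 2.6/cos37.1° = 3.260 m; N'_5 = 202·cos37.1° − 13·3.260 = 118.7; c'Δl = 19.23; W sinα = 121.8
Slice 6: Δl = 1.8/cos54.8° = 3.123 m; N'_6 = 57·cos54.8° − 1·3.123 = 29.7; c'Δl = 18.42; W sinα = 46.6
Σc'Δl = 86.8 kN/m; ΣN' = 432.0 kN/m; ΣW sinα = 251.6 kN/m
Resisting = 86.8 + 432.0·tan26.8° = 86.8 + 218.2 = 305.1 kN/m
FS = 305.1 / 251.6 = 1.212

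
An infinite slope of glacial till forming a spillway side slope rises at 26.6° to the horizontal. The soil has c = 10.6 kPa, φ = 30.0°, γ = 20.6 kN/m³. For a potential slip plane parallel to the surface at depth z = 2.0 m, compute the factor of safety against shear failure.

For an infinite slope with a slip plane parallel to the surface (no pore pressure): FS = [c + γz cos²β tanφ] / [γz sinβ cosβ].
γz = 20.6·2.0 = 41.20 kN/m²
Numerator = 10.6 + 41.20·cos²26.6°·tan30.0° = 10.6 + 41.20·0.7995·0.5774 = 29.618 kPa
Denominator = 41.20·sin26.6°·cos26.6° = 41.20·0.4478·0.8942 = 16.495 kPa
FS = 29.618 / 16.495 = 1.796

FS = 1.80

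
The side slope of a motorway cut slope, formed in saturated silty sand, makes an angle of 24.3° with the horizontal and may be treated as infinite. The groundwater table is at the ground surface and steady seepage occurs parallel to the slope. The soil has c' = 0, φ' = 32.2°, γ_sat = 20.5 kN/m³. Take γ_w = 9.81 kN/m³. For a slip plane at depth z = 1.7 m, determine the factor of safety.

FS = 0.73

With seepage parallel to the slope and the water table at the surface, the effective normal stress on the slip plane uses the buoyant unit weight γ' = γ_sat − γ_w while the driving shear stress uses γ_sat:
FS = [c' + γ' z cos²β tanφ'] / [γ_sat z sinβ cosβ]
(For c' = 0 this reduces to FS = (γ'/γ_sat)·tanφ'/tanβ.)
γ' = 20.5 − 9.81 = 10.69 kN/m³
Numerator = 0.0 + 10.69·1.7·cos²24.3°·tan32.2° = 0.0 + 10.69·1.7·0.8307·0.6297 = 9.506 kPa
Denominator = 20.5·1.7·sin24.3°·cos24.3° = 20.5·1.7·0.4115·0.9114 = 13.071 kPa
FS = 9.506 / 13.071 = 0.727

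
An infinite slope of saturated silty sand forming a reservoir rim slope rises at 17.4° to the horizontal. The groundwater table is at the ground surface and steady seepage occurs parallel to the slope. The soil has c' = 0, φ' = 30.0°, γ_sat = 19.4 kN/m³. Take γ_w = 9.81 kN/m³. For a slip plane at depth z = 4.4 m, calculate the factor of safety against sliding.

FS = 0.91

With seepage parallel to the slope and the water table at the surface, the effective normal stress on the slip plane uses the buoyant unit weight γ' = γ_sat − γ_w while the driving shear stress uses γ_sat:
FS = [c' + γ' z cos²β tanφ'] / [γ_sat z sinβ cosβ]
(For c' = 0 this reduces to FS = (γ'/γ_sat)·tanφ'/tanβ.)
γ' = 19.4 − 9.81 = 9.59 kN/m³
Numerator = 0.0 + 9.59·4.4·cos²17.4°·tan30.0° = 0.0 + 9.59·4.4·0.9106·0.5774 = 22.183 kPa
Denominator = 19.4·4.4·sin17.4°·cos17.4° = 19.4·4.4·0.2990·0.9542 = 24.358 kPa
FS = 22.183 / 24.358 = 0.911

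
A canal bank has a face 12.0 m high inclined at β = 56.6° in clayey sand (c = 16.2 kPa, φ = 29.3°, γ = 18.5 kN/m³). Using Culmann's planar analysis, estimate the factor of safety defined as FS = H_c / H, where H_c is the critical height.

H_c = (4c/γ) · sinβ cosφ / [1 − cos(β − φ)]
    = (4·16.2/18.5) · sin56.6°·cos29.3° / [1 − cos27.3°]
    = 3.503 · 0.7280 / 0.1114 = 22.90 m
FS = H_c / H = 22.90 / 12.0 = 1.908

FS = 1.91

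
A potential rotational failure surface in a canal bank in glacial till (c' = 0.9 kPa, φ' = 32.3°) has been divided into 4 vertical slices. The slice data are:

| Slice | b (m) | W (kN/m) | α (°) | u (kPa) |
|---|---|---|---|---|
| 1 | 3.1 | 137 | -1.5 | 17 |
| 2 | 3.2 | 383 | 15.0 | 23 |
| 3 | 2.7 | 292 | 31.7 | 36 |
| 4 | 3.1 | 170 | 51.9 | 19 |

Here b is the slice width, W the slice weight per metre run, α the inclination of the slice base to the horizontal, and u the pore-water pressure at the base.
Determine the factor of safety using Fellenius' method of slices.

Ordinary method of slices: FS = Σ[c'·Δl_i + (W_i cosα_i − u_i·Δl_i)·tanφ'] / Σ W_i sinα_i, with Δl_i = b_i / cosα_i.
Slice 1: Δl = 3.1/cos(-1.5°) = 3.101 m; N'_1 = 137·cos(-1.5°) − 17·3.101 = 84.2; c'Δl = 2.79; W sinα = -3.6
Slice 2: Δl = 3.2/cos15.0° = 3.313 m; N'_2 = 383·cos15.0° − 23·3.313 = 293.8; c'Δl = 2.98; W sinα = 99.1
Slice 3: Δl = 2.7/cos31.7° = 3.173 m; N'_3 = 292·cos31.7° − 36·3.173 = 134.2; c'Δl = 2.86; W sinα = 153.4
Slice 4: Δl = 3.1/cos51.9° = 5.024 m; N'_4 = 170·cos51.9° − 19·5.024 = 9.4; c'Δl = 4.52; W sinα = 133.8
Σc'Δl = 13.2 kN/m; ΣN' = 521.6 kN/m; ΣW sinα = 382.8 kN/m
Resisting = 13.2 + 521.6·tan32.3° = 13.2 + 329.8 = 342.9 kN/m
FS = 342.9 / 382.8 = 0.896

FS = 0.90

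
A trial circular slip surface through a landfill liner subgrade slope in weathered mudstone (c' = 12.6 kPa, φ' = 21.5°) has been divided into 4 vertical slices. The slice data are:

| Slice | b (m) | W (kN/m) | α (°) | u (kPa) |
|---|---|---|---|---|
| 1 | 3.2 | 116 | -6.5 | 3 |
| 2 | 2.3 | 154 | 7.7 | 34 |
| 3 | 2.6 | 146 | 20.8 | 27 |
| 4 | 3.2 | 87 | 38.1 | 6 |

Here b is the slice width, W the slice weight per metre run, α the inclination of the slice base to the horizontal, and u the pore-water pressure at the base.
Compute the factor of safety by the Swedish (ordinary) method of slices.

FS = 2.37

Ordinary method of slices: FS = Σ[c'·Δl_i + (W_i cosα_i − u_i·Δl_i)·tanφ'] / Σ W_i sinα_i, with Δl_i = b_i / cosα_i.
Slice 1: Δl = 3.2/cos(-6.5°) = 3.221 m; N'_1 = 116·cos(-6.5°) − 3·3.221 = 105.6; c'Δl = 40.58; W sinα = -13.1
Slice 2: Δl = 2.3/cos7.7° = 2.321 m; N'_2 = 154·cos7.7° − 34·2.321 = 73.7; c'Δl = 29.24; W sinα = 20.6
Slice 3: Δl = 2.6/cos20.8° = 2.781 m; N'_3 = 146·cos20.8° − 27·2.781 = 61.4; c'Δl = 35.04; W sinα = 51.8
Slice 4: Δl = 3.2/cos38.1° = 4.066 m; N'_4 = 87·cos38.1° − 6·4.066 = 44.1; c'Δl = 51.24; W sinα = 53.7
Σc'Δl = 156.1 kN/m; ΣN' = 284.7 kN/m; ΣW sinα = 113.0 kN/m
Resisting = 156.1 + 284.7·tan21.5° = 156.1 + 112.2 = 268.3 kN/m
FS = 268.3 / 113.0 = 2.373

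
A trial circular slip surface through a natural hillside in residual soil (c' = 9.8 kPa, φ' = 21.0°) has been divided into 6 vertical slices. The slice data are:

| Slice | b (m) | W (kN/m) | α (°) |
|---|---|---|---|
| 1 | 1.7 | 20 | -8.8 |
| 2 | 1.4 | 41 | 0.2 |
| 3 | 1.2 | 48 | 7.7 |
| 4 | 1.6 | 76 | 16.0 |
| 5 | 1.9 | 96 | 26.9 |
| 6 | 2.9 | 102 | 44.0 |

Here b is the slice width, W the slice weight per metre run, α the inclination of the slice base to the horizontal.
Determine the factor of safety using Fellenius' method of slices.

FS = 1.80

Ordinary method of slices: FS = Σ[c'·Δl_i + (W_i cosα_i)·tanφ'] / Σ W_i sinα_i, with Δl_i = b_i / cosα_i.
Slice 1: Δl = 1.7/cos(-8.8°) = 1.720 m; N'_1 = 20·cos(-8.8°) = 19.8; c'Δl = 16.86; W sinα = -3.1
Slice 2: Δl = 1.4/cos0.2° = 1.400 m; N'_2 = 41·cos0.2° = 41.0; c'Δl = 13.72; W sinα = 0.1
Slice 3: Δl = 1.2/cos7.7° = 1.211 m; N'_3 = 48·cos7.7° = 47.6; c'Δl = 11.87; W sinα = 6.4
Slice 4: Δl = 1.6/cos16.0° = 1.664 m; N'_4 = 76·cos16.0° = 73.1; c'Δl = 16.31; W sinα = 20.9
Slice 5: Δl = 1.9/cos26.9° = 2.131 m; N'_5 = 96·cos26.9° = 85.6; c'Δl = 20.88; W sinα = 43.4
Slice 6: Δl = 2.9/cos44.0° = 4.031 m; N'_6 = 102·cos44.0° = 73.4; c'Δl = 39.51; W sinα = 70.9
Σc'Δl = 119.1 kN/m; ΣN' = 340.4 kN/m; ΣW sinα = 138.8 kN/m
Resisting = 119.1 + 340.4·tan21.0° = 119.1 + 130.7 = 249.8 kN/m
FS = 249.8 / 138.8 = 1.800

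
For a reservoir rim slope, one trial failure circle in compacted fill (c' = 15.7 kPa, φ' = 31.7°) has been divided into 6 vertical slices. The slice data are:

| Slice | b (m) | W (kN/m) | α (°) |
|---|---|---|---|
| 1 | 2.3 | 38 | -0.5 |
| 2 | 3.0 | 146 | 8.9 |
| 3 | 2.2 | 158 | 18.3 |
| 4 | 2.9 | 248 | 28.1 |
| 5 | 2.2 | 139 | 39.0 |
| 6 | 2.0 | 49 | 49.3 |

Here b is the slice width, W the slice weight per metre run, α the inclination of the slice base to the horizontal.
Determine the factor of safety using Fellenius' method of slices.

Ordinary method of slices: FS = Σ[c'·Δl_i + (W_i cosα_i)·tanφ'] / Σ W_i sinα_i, with Δl_i = b_i / cosα_i.
Slice 1: Δl = 2.3/cos(-0.5°) = 2.300 m; N'_1 = 38·cos(-0.5°) = 38.0; c'Δl = 36.11; W sinα = -0.3
Slice 2: Δl = 3.0/cos8.9° = 3.037 m; N'_2 = 146·cos8.9° = 144.2; c'Δl = 47.67; W sinα = 22.6
Slice 3: Δl = 2.2/cos18.3° = 2.317 m; N'_3 = 158·cos18.3° = 150.0; c'Δl = 36.38; W sinα = 49.6
Slice 4: Δl = 2.9/cos28.1° = 3.288 m; N'_4 = 248·cos28.1° = 218.8; c'Δl = 51.61; W sinα = 116.8
Slice 5: Δl = 2.2/cos39.0° = 2.831 m; N'_5 = 139·cos39.0° = 108.0; c'Δl = 44.44; W sinα = 87.5
Slice 6: Δl = 2.0/cos49.3° = 3.067 m; N'_6 = 49·cos49.3° = 32.0; c'Δl = 48.15; W sinα = 37.1
Σc'Δl = 264.4 kN/m; ΣN' = 691.0 kN/m; ΣW sinα = 313.3 kN/m
Resisting = 264.4 + 691.0·tan31.7° = 264.4 + 426.8 = 691.1 kN/m
FS = 691.1 / 313.3 = 2.206

FS = 2.21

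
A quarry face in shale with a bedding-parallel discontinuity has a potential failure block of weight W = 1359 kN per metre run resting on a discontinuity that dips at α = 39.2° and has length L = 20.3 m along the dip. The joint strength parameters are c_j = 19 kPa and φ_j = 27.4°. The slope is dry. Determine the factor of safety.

Resolving the block weight along and normal to the plane and applying the Mohr–Coulomb strength on the joint:
N' = W cosα = 1359·cos39.2° = 1053.1 kN/m
Driving force T = W sinα = 1359·sin39.2° = 858.9 kN/m
Resisting force R = c_j·L + N'·tanφ_j = 19·20.3 + 1053.1·tan27.4° = 385.7 + 545.9 = 931.6 kN/m
FS = R / T = 931.6 / 858.9 = 1.085

FS = 1.08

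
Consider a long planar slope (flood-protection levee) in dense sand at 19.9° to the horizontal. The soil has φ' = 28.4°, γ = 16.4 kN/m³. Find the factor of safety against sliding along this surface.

For a dry cohesionless infinite slope the factor of safety is FS = tanφ' / tanβ.
FS = tan28.4° / tan19.9° = 0.5407 / 0.3620 = 1.494

FS = 1.49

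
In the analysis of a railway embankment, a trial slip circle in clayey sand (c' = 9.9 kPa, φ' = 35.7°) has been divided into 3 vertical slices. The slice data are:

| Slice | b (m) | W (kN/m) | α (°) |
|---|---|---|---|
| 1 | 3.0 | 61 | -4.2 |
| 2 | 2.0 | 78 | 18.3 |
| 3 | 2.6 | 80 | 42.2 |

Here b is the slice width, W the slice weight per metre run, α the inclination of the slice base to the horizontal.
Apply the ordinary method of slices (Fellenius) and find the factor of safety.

FS = 3.05

Ordinary method of slices: FS = Σ[c'·Δl_i + (W_i cosα_i)·tanφ'] / Σ W_i sinα_i, with Δl_i = b_i / cosα_i.
Slice 1: Δl = 3.0/cos(-4.2°) = 3.008 m; N'_1 = 61·cos(-4.2°) = 60.8; c'Δl = 29.78; W sinα = -4.5
Slice 2: Δl = 2.0/cos18.3° = 2.107 m; N'_2 = 78·cos18.3° = 74.1; c'Δl = 20.85; W sinα = 24.5
Slice 3: Δl = 2.6/cos42.2° = 3.510 m; N'_3 = 80·cos42.2° = 59.3; c'Δl = 34.75; W sinα = 53.7
Σc'Δl = 85.4 kN/m; ΣN' = 194.2 kN/m; ΣW sinα = 73.8 kN/m
Resisting = 85.4 + 194.2·tan35.7° = 85.4 + 139.5 = 224.9 kN/m
FS = 224.9 / 73.8 = 3.049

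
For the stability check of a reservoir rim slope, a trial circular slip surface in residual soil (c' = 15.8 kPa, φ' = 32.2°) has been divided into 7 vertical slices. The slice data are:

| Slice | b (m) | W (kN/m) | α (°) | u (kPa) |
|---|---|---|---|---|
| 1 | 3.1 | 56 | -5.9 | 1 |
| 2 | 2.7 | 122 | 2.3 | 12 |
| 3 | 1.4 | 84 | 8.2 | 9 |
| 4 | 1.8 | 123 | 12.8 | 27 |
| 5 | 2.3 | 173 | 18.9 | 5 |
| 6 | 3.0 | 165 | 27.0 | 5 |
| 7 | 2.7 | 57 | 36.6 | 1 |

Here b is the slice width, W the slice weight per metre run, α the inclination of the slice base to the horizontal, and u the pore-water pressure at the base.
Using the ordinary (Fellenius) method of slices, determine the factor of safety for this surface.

FS = 3.30

Ordinary method of slices: FS = Σ[c'·Δl_i + (W_i cosα_i − u_i·Δl_i)·tanφ'] / Σ W_i sinα_i, with Δl_i = b_i / cosα_i.
Slice 1: Δl = 3.1/cos(-5.9°) = 3.117 m; N'_1 = 56·cos(-5.9°) − 1·3.117 = 52.6; c'Δl = 49.24; W sinα = -5.8
Slice 2: Δl = 2.7/cos2.3° = 2.702 m; N'_2 = 122·cos2.3° − 12·2.702 = 89.5; c'Δl = 42.69; W sinα = 4.9
Slice 3: Δl = 1.4/cos8.2° = 1.414 m; N'_3 = 84·cos8.2° − 9·1.414 = 70.4; c'Δl = 22.35; W sinα = 12.0
Slice 4: Δl = 1.8/cos12.8° = 1.846 m; N'_4 = 123·cos12.8° − 27·1.846 = 70.1; c'Δl = 29.16; W sinα = 27.3
Slice 5: Δl = 2.3/cos18.9° = 2.431 m; N'_5 = 173·cos18.9° − 5·2.431 = 151.5; c'Δl = 38.41; W sinα = 56.0
Slice 6: Δl = 3.0/cos27.0° = 3.367 m; N'_6 = 165·cos27.0° − 5·3.367 = 130.2; c'Δl = 53.20; W sinα = 74.9
Slice 7: Δl = 2.7/cos36.6° = 3.363 m; N'_7 = 57·cos36.6° − 1·3.363 = 42.4; c'Δl = 53.14; W sinα = 34.0
Σc'Δl = 288.2 kN/m; ΣN' = 606.7 kN/m; ΣW sinα = 203.3 kN/m
Resisting = 288.2 + 606.7·tan32.2° = 288.2 + 382.0 = 670.2 kN/m
FS = 670.2 / 203.3 = 3.297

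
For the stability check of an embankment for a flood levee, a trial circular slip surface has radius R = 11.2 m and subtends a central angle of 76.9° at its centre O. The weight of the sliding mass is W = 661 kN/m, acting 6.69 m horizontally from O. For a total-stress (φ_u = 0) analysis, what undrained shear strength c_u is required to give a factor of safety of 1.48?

c_u = 38.9 kPa

FS = c_u·L_a·R / (W·d), so c_u = FS·W·d / (L_a·R).
Arc length L_a = R·θ = 11.2·(76.9°·π/180) = 11.2·1.3422 = 15.03 m
c_u = 1.48·661·6.69 / (15.03·11.2) = 6544.7 / 168.36 = 38.87 kPa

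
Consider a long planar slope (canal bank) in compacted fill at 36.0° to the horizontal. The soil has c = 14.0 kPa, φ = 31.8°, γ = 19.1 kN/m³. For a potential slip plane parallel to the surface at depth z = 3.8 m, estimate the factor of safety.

For an infinite slope with a slip plane parallel to the surface (no pore pressure): FS = [c + γz cos²β tanφ] / [γz sinβ cosβ].
γz = 19.1·3.8 = 72.58 kN/m²
Numerator = 14.0 + 72.58·cos²36.0°·tan31.8° = 14.0 + 72.58·0.6545·0.6200 = 43.454 kPa
Denominator = 72.58·sin36.0°·cos36.0° = 72.58·0.5878·0.8090 = 34.514 kPa
FS = 43.454 / 34.514 = 1.259

FS = 1.26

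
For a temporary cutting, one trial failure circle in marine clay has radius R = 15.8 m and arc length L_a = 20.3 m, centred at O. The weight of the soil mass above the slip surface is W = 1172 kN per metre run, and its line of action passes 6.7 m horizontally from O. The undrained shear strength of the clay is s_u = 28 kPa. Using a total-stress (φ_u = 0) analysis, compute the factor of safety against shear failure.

FS = 1.14

Taking moments about the centre O, the resisting moment is provided by the undrained shear strength acting along the arc:
M_R = s_u·L_a·R = 28·20.30·15.8 = 8980.7 kN·m/m
M_D = W·d = 1172·6.7 = 7852.4 kN·m/m
FS = M_R / M_D = 8980.7 / 7852.4 = 1.144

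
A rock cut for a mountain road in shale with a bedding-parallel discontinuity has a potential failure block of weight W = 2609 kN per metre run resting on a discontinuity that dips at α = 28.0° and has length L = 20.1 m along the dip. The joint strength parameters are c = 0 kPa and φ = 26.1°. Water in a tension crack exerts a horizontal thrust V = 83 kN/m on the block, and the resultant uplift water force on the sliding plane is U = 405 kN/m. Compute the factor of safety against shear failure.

Resolving the block weight along and normal to the plane and applying the Mohr–Coulomb strength on the joint:
N' = W cosα − U − V sinα = 2609·cos28.0° − 405 − 83·sin28.0° = 1859.6 kN/m
Driving force T = W sinα + V cosα = 2609·sin28.0° + 83·cos28.0° = 1298.1 kN/m
Resisting force R = c·L + N'·tanφ = 0·20.1 + 1859.6·tan26.1° = 0.0 + 911.0 = 911.0 kN/m
FS = R / T = 911.0 / 1298.1 = 0.702

FS = 0.70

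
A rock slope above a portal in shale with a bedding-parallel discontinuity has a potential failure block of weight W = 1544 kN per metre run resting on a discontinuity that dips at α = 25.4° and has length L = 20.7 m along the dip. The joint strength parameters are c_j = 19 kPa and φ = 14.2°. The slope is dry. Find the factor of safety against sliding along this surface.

FS = 1.13

Resolving the block weight along and normal to the plane and applying the Mohr–Coulomb strength on the joint:
N' = W cosα = 1544·cos25.4° = 1394.7 kN/m
Driving force T = W sinα = 1544·sin25.4° = 662.3 kN/m
Resisting force R = c_j·L + N'·tanφ = 19·20.7 + 1394.7·tan14.2° = 393.3 + 352.9 = 746.2 kN/m
FS = R / T = 746.2 / 662.3 = 1.127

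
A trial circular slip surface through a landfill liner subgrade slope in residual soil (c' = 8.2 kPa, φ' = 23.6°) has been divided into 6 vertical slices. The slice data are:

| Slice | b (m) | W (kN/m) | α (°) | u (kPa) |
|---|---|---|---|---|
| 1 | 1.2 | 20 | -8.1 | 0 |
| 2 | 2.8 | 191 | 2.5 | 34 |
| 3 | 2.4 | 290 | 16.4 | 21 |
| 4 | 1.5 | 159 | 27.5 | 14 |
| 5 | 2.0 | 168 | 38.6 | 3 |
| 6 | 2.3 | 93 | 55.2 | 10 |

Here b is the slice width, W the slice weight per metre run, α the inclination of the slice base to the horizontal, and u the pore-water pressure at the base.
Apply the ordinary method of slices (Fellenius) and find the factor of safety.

Ordinary method of slices: FS = Σ[c'·Δl_i + (W_i cosα_i − u_i·Δl_i)·tanφ'] / Σ W_i sinα_i, with Δl_i = b_i / cosα_i.
Slice 1: Δl = 1.2/cos(-8.1°) = 1.212 m; N'_1 = 20·cos(-8.1°) − 0·1.212 = 19.8; c'Δl = 9.94; W sinα = -2.8
Slice 2: Δl = 2.8/cos2.5° = 2.803 m; N'_2 = 191·cos2.5° − 34·2.803 = 95.5; c'Δl = 22.98; W sinα = 8.3
Slice 3: Δl = 2.4/cos16.4° = 2.502 m; N'_3 = 290·cos16.4° − 21·2.502 = 225.7; c'Δl = 20.51; W sinα = 81.9
Slice 4: Δl = 1.5/cos27.5° = 1.691 m; N'_4 = 159·cos27.5° − 14·1.691 = 117.4; c'Δl = 13.87; W sinα = 73.4
Slice 5: Δl = 2.0/cos38.6° = 2.559 m; N'_5 = 168·cos38.6° − 3·2.559 = 123.6; c'Δl = 20.98; W sinα = 104.8
Slice 6: Δl = 2.3/cos55.2° = 4.030 m; N'_6 = 93·cos55.2° − 10·4.030 = 12.8; c'Δl = 33.05; W sinα = 76.4
Σc'Δl = 121.3 kN/m; ΣN' = 594.7 kN/m; ΣW sinα = 342.0 kN/m
Resisting = 121.3 + 594.7·tan23.6° = 121.3 + 259.8 = 381.2 kN/m
FS = 381.2 / 342.0 = 1.115

FS = 1.11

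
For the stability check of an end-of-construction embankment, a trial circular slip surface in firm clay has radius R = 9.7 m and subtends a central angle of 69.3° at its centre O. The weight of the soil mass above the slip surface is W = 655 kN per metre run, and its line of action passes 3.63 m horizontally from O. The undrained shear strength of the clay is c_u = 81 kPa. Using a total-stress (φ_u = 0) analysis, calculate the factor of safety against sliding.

Taking moments about the centre O, the resisting moment is provided by the undrained shear strength acting along the arc:
Arc length L_a = R·θ = 9.7·(69.3°·π/180) = 9.7·1.2095 = 11.73 m
M_R = c_u·L_a·R = 81·11.73·9.7 = 9218.1 kN·m/m
M_D = W·d = 655·3.63 = 2377.7 kN·m/m
FS = M_R / M_D = 9218.1 / 2377.7 = 3.877

FS = 3.88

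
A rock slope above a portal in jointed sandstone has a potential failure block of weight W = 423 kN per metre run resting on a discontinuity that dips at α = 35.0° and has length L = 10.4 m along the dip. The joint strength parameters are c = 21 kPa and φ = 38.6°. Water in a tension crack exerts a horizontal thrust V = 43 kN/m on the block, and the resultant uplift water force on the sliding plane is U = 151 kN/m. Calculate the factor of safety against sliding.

FS = 1.28

Resolving the block weight along and normal to the plane and applying the Mohr–Coulomb strength on the joint:
N' = W cosα − U − V sinα = 423·cos35.0° − 151 − 43·sin35.0° = 170.8 kN/m
Driving force T = W sinα + V cosα = 423·sin35.0° + 43·cos35.0° = 277.8 kN/m
Resisting force R = c·L + N'·tanφ = 21·10.4 + 170.8·tan38.6° = 218.4 + 136.4 = 354.8 kN/m
FS = R / T = 354.8 / 277.8 = 1.277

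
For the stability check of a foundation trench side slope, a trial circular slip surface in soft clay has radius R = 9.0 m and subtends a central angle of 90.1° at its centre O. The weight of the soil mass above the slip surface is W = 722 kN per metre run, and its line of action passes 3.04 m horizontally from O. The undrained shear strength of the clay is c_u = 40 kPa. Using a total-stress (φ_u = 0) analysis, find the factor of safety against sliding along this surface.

FS = 2.32

Taking moments about the centre O, the resisting moment is provided by the undrained shear strength acting along the arc:
Arc length L_a = R·θ = 9.0·(90.1°·π/180) = 9.0·1.5725 = 14.15 m
M_R = c_u·L_a·R = 40·14.15·9.0 = 5095.0 kN·m/m
M_D = W·d = 722·3.04 = 2194.9 kN·m/m
FS = M_R / M_D = 5095.0 / 2194.9 = 2.321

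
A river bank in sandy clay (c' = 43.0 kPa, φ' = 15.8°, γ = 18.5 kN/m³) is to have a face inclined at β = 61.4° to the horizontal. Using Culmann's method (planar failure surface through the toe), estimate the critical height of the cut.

H_c = 26.15 m

Culmann's analysis gives the critical failure plane at α_cr = (β + φ')/2 = (61.4 + 15.8)/2 = 38.6°, and the critical height
H_c = (4c'/γ) · sinβ cosφ' / [1 − cos(β − φ')]
    = (4·43.0/18.5) · sin61.4°·cos15.8° / [1 − cos(45.6°)]
    = 9.297 · 0.8780·0.9622 / [1 − 0.6997]
    = 9.297 · 0.8448 / 0.3003
    = 26.15 m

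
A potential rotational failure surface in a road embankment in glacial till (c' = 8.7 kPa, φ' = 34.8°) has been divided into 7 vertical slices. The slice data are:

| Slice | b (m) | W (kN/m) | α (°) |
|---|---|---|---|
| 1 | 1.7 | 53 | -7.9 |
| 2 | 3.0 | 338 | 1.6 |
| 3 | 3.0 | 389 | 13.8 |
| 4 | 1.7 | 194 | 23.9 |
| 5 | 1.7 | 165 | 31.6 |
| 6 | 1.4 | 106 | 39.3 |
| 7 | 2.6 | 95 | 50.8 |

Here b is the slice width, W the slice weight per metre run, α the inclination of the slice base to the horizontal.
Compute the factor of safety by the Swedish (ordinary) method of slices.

FS = 2.51

Ordinary method of slices: FS = Σ[c'·Δl_i + (W_i cosα_i)·tanφ'] / Σ W_i sinα_i, with Δl_i = b_i / cosα_i.
Slice 1: Δl = 1.7/cos(-7.9°) = 1.716 m; N'_1 = 53·cos(-7.9°) = 52.5; c'Δl = 14.93; W sinα = -7.3
Slice 2: Δl = 3.0/cos1.6° = 3.001 m; N'_2 = 338·cos1.6° = 337.9; c'Δl = 26.11; W sinα = 9.4
Slice 3: Δl = 3.0/cos13.8° = 3.089 m; N'_3 = 389·cos13.8° = 377.8; c'Δl = 26.88; W sinα = 92.8
Slice 4: Δl = 1.7/cos23.9° = 1.859 m; N'_4 = 194·cos23.9° = 177.4; c'Δl = 16.18; W sinα = 78.6
Slice 5: Δl = 1.7/cos31.6° = 1.996 m; N'_5 = 165·cos31.6° = 140.5; c'Δl = 17.36; W sinα = 86.5
Slice 6: Δl = 1.4/cos39.3° = 1.809 m; N'_6 = 106·cos39.3° = 82.0; c'Δl = 15.74; W sinα = 67.1
Slice 7: Δl = 2.6/cos50.8° = 4.114 m; N'_7 = 95·cos50.8° = 60.0; c'Δl = 35.79; W sinα = 73.6
Σc'Δl = 153.0 kN/m; ΣN' = 1228.1 kN/m; ΣW sinα = 400.8 kN/m
Resisting = 153.0 + 1228.1·tan34.8° = 153.0 + 853.6 = 1006.5 kN/m
FS = 1006.5 / 400.8 = 2.512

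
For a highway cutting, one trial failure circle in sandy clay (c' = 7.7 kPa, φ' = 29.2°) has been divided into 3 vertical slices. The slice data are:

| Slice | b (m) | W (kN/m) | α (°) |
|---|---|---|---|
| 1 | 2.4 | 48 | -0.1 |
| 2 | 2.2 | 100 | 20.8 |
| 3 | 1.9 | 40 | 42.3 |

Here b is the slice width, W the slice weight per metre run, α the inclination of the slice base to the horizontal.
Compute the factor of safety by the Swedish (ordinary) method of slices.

FS = 2.44

Ordinary method of slices: FS = Σ[c'·Δl_i + (W_i cosα_i)·tanφ'] / Σ W_i sinα_i, with Δl_i = b_i / cosα_i.
Slice 1: Δl = 2.4/cos(-0.1°) = 2.400 m; N'_1 = 48·cos(-0.1°) = 48.0; c'Δl = 18.48; W sinα = -0.1
Slice 2: Δl = 2.2/cos20.8° = 2.353 m; N'_2 = 100·cos20.8° = 93.5; c'Δl = 18.12; W sinα = 35.5
Slice 3: Δl = 1.9/cos42.3° = 2.569 m; N'_3 = 40·cos42.3° = 29.6; c'Δl = 19.78; W sinα = 26.9
Σc'Δl = 56.4 kN/m; ΣN' = 171.1 kN/m; ΣW sinα = 62.3 kN/m
Resisting = 56.4 + 171.1·tan29.2° = 56.4 + 95.6 = 152.0 kN/m
FS = 152.0 / 62.3 = 2.438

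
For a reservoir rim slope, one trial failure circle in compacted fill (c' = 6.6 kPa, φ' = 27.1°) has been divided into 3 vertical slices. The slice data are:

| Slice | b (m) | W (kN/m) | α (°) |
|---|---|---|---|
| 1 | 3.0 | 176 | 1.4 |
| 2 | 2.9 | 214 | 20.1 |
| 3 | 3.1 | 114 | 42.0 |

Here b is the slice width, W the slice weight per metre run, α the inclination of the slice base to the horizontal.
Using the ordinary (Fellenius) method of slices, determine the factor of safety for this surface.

Ordinary method of slices: FS = Σ[c'·Δl_i + (W_i cosα_i)·tanφ'] / Σ W_i sinα_i, with Δl_i = b_i / cosα_i.
Slice 1: Δl = 3.0/cos1.4° = 3.001 m; N'_1 = 176·cos1.4° = 175.9; c'Δl = 19.81; W sinα = 4.3
Slice 2: Δl = 2.9/cos20.1° = 3.088 m; N'_2 = 214·cos20.1° = 201.0; c'Δl = 20.38; W sinα = 73.5
Slice 3: Δl = 3.1/cos42.0° = 4.171 m; N'_3 = 114·cos42.0° = 84.7; c'Δl = 27.53; W sinα = 76.3
Σc'Δl = 67.7 kN/m; ΣN' = 461.6 kN/m; ΣW sinα = 154.1 kN/m
Resisting = 67.7 + 461.6·tan27.1° = 67.7 + 236.2 = 303.9 kN/m
FS = 303.9 / 154.1 = 1.972

FS = 1.97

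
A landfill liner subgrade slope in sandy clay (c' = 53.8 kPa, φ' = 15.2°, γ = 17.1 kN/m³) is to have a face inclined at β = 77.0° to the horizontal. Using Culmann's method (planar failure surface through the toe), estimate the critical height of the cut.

H_c = 22.43 m

Culmann's analysis gives the critical failure plane at α_cr = (β + φ')/2 = (77.0 + 15.2)/2 = 46.1°, and the critical height
H_c = (4c'/γ) · sinβ cosφ' / [1 − cos(β − φ')]
    = (4·53.8/17.1) · sin77.0°·cos15.2° / [1 − cos(61.8°)]
    = 12.585 · 0.9744·0.9650 / [1 − 0.4726]
    = 12.585 · 0.9403 / 0.5274
    = 22.43 m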